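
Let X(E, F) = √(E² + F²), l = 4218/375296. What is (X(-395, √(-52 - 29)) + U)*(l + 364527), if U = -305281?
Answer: -20882064381379005/187648 + 68402764605*√38986/93824 ≈ -1.1114e+11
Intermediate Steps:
l = 2109/187648 (l = 4218*(1/375296) = 2109/187648 ≈ 0.011239)
(X(-395, √(-52 - 29)) + U)*(l + 364527) = (√((-395)² + (√(-52 - 29))²) - 305281)*(2109/187648 + 364527) = (√(156025 + (√(-81))²) - 305281)*(68402764605/187648) = (√(156025 + (9*I)²) - 305281)*(68402764605/187648) = (√(156025 - 81) - 305281)*(68402764605/187648) = (√155944 - 305281)*(68402764605/187648) = (2*√38986 - 305281)*(68402764605/187648) = (-305281 + 2*√38986)*(68402764605/187648) = -20882064381379005/187648 + 68402764605*√38986/93824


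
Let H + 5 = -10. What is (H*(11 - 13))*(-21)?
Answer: -630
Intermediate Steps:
H = -15 (H = -5 - 10 = -15)
(H*(11 - 13))*(-21) = -15*(11 - 13)*(-21) = -15*(-2)*(-21) = 30*(-21) = -630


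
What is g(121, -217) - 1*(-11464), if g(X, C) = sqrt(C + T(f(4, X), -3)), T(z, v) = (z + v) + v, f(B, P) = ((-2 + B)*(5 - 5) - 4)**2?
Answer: 11464 + 3*I*sqrt(23) ≈ 11464.0 + 14.387*I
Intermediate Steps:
f(B, P) = 16 (f(B, P) = ((-2 + B)*0 - 4)**2 = (0 - 4)**2 = (-4)**2 = 16)
T(z, v) = z + 2*v (T(z, v) = (v + z) + v = z + 2*v)
g(X, C) = sqrt(10 + C) (g(X, C) = sqrt(C + (16 + 2*(-3))) = sqrt(C + (16 - 6)) = sqrt(C + 10) = sqrt(10 + C))
g(121, -217) - 1*(-11464) = sqrt(10 - 217) - 1*(-11464) = sqrt(-207) + 11464 = 3*I*sqrt(23) + 11464 = 11464 + 3*I*sqrt(23)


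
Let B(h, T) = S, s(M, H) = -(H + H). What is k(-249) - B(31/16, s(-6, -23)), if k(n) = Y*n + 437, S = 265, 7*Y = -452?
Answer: 113752/7 ≈ 16250.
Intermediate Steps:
Y = -452/7 (Y = (⅐)*(-452) = -452/7 ≈ -64.571)
s(M, H) = -2*H
B(h, T) = 265
k(n) = 437 - 452*n/7 (k(n) = -452*n/7 + 437 = 437 - 452*n/7)
k(-249) - B(31/16, s(-6, -23)) = (437 - 452/7*(-249)) - 1*265 = (437 + 112548/7) - 265 = 115607/7 - 265 = 113752/7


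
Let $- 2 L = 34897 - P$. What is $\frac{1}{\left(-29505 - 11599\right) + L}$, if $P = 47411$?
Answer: $- \frac{1}{34847} \approx -2.8697 \cdot 10^{-5}$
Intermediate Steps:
$L = 6257$ ($L = - \frac{34897 - 47411}{2} = \left(- \frac{1}{2}\right) \left(-12514\right) = 6257$)
$\frac{1}{\left(-29505 - 11599\right) + L} = \frac{1}{\left(-29505 - 11599\right) + 6257} = \frac{1}{-41104 + 6257} = \frac{1}{-34847} = - \frac{1}{34847}$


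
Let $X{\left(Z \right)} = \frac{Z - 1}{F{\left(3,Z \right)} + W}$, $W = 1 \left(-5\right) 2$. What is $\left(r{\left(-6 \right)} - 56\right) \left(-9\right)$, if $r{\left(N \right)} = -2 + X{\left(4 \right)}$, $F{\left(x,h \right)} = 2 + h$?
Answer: $\frac{2115}{4} \approx 528.75$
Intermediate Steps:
$W = -10$ ($W = \left(-5\right) 2 = -10$)
$X{\left(Z \right)} = \frac{-1 + Z}{-8 + Z}$ ($X{\left(Z \right)} = \frac{Z - 1}{\left(2 + Z\right) - 10} = \frac{-1 + Z}{-8 + Z}$)
$r{\left(N \right)} = - \frac{11}{4}$ ($r{\left(N \right)} = -2 + \frac{-1 + 4}{-8 + 4} = -2 + \frac{1}{-4} \cdot 3 = -2 - \frac{3}{4} = - \frac{11}{4}$)
$\left(r{\left(-6 \right)} - 56\right) \left(-9\right) = \left(- \frac{11}{4} - 56\right) \left(-9\right) = \left(- \frac{235}{4}\right) \left(-9\right) = \frac{2115}{4}$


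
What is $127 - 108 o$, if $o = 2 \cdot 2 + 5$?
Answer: $-845$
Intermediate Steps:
$o = 9$ ($o = 4 + 5 = 9$)
$127 - 108 o = 127 - 972 = -845$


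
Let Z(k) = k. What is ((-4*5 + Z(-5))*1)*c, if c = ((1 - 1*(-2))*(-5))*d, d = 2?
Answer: 750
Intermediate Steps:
c = -30 (c = ((1 - 1*(-2))*(-5))*2 = ((1 + 2)*(-5))*2 = (3*(-5))*2 = -15*2 = -30)
((-4*5 + Z(-5))*1)*c = ((-4*5 - 5)*1)*(-30) = ((-20 - 5)*1)*(-30) = -25*1*(-30) = -25*(-30) = 750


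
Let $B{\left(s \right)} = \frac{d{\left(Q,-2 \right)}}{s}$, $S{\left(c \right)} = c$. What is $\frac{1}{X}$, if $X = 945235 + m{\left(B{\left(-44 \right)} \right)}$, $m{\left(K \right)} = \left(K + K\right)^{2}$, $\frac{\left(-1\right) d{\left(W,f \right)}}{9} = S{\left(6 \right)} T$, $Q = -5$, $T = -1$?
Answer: $\frac{121}{114374164} \approx 1.0579 \cdot 10^{-6}$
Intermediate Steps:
$d{\left(W,f \right)} = 54$ ($d{\left(W,f \right)} = - 9 \cdot 6 \left(-1\right) = \left(-9\right) \left(-6\right) = 54$)
$B{\left(s \right)} = \frac{54}{s}$
$m{\left(K \right)} = 4 K^{2}$ ($m{\left(K \right)} = \left(2 K\right)^{2} = 4 K^{2}$)
$X = \frac{114374164}{121}$ ($X = 945235 + 4 \left(\frac{54}{-44}\right)^{2} = 945235 + 4 \left(54 \left(- \frac{1}{44}\right)\right)^{2} = 945235 + 4 \left(- \frac{27}{22}\right)^{2} = 945235 + 4 \cdot \frac{729}{484} = 945235 + \frac{729}{121} = \frac{114374164}{121} \approx 9.4524 \cdot 10^{5}$)
$\frac{1}{X} = \frac{1}{\frac{114374164}{121}} = \frac{121}{114374164}$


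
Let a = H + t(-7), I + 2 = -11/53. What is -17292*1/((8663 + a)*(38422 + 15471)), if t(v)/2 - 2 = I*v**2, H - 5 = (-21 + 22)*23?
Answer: -916476/24217843517 ≈ -3.7843e-5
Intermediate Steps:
I = -117/53 (I = -2 - 11/53 = -117/53 ≈ -2.2075)
H = 28 (H = 5 + (-21 + 22)*23 = 5 + 1*23 = 5 + 23 = 28)
t(v) = 4 - 234*v**2/53 (t(v) = 4 + 2*(-117*v**2/53) = 4 - 234*v**2/53)
a = -9770/53 (a = 28 + (4 - 234/53*(-7)**2) = 28 + (4 - 234/53*49) = 28 + (4 - 11466/53) = 28 - 11254/53 = -9770/53 ≈ -184.34)
-17292*1/((8663 + a)*(38422 + 15471)) = -17292*1/((8663 - 9770/53)*(38422 + 15471)) = -17292/((449369/53)*53893) = -17292/24217843517/53 = -17292*53/24217843517 = -916476/24217843517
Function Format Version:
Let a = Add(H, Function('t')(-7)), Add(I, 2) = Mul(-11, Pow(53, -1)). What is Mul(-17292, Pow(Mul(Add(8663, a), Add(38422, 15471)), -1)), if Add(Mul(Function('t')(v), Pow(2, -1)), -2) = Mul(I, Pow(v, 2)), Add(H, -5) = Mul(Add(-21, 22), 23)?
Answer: Rational(-916476, 24217843517) ≈ -3.7843e-5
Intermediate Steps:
I = Rational(-117, 53) (I = Add(-2, Mul(-11, Pow(53, -1))) = Add(-2, Mul(-11, Rational(1, 53))) = Add(-2, Rational(-11, 53)) = Rational(-117, 53) ≈ -2.2075)
H = 28 (H = Add(5, Mul(Add(-21, 22), 23)) = Add(5, Mul(1, 23)) = Add(5, 23) = 28)
Function('t')(v) = Add(4, Mul(Rational(-234, 53), Pow(v, 2))) (Function('t')(v) = Add(4, Mul(2, Mul(Rational(-117, 53), Pow(v, 2)))) = Add(4, Mul(Rational(-234, 53), Pow(v, 2))))
a = Rational(-9770, 53) (a = Add(28, Add(4, Mul(Rational(-234, 53), Pow(-7, 2)))) = Add(28, Add(4, Mul(Rational(-234, 53), 49))) = Add(28, Add(4, Rational(-11466, 53))) = Add(28, Rational(-11254, 53)) = Rational(-9770, 53) ≈ -184.34)
Mul(-17292, Pow(Mul(Add(8663, a), Add(38422, 15471)), -1)) = Mul(-17292, Pow(Mul(Add(8663, Rational(-9770, 53)), Add(38422, 15471)), -1)) = Mul(-17292, Pow(Mul(Rational(449369, 53), 53893), -1)) = Mul(-17292, Pow(Rational(24217843517, 53), -1)) = Mul(-17292, Rational(53, 24217843517)) = Rational(-916476, 24217843517)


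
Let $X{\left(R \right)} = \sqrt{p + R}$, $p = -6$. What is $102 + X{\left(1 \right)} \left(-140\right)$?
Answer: $102 - 140 i \sqrt{5} \approx 102.0 - 313.05 i$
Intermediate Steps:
$X{\left(R \right)} = \sqrt{-6 + R}$
$102 + X{\left(1 \right)} \left(-140\right) = 102 + \sqrt{-6 + 1} \left(-140\right) = 102 + \sqrt{-5} \left(-140\right) = 102 + i \sqrt{5} \left(-140\right) = 102 - 140 i \sqrt{5}$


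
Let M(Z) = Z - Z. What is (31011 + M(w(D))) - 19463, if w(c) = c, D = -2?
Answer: 11548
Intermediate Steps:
M(Z) = 0
(31011 + M(w(D))) - 19463 = (31011 + 0) - 19463 = 31011 - 19463 = 11548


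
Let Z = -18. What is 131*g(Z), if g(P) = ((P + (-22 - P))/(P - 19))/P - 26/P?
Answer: 61570/333 ≈ 184.89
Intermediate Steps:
g(P) = -26/P - 22/(P*(-19 + P)) (g(P) = (-22/(-19 + P))/P - 26/P = -22/(P*(-19 + P)) - 26/P = -26/P - 22/(P*(-19 + P)))
131*g(Z) = 131*(2*(236 - 13*(-18))/(-18*(-19 - 18))) = 131*(2*(-1/18)*(236 + 234)/(-37)) = 131*(2*(-1/18)*(-1/37)*470) = 131*(470/333) = 61570/333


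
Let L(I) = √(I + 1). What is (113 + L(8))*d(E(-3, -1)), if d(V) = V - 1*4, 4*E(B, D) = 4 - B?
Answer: -261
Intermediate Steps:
E(B, D) = 1 - B/4 (E(B, D) = (4 - B)/4 = 1 - B/4)
d(V) = -4 + V (d(V) = V - 4 = -4 + V)
L(I) = √(1 + I)
(113 + L(8))*d(E(-3, -1)) = (113 + √(1 + 8))*(-4 + (1 - ¼*(-3))) = (113 + √9)*(-4 + (1 + ¾)) = (113 + 3)*(-4 + 7/4) = 116*(-9/4) = -261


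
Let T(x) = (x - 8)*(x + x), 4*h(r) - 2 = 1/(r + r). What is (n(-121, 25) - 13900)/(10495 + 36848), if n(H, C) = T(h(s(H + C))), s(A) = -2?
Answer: -593349/2019968 ≈ -0.29374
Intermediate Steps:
h(r) = 1/2 + 1/(8*r) (h(r) = 1/2 + 1/(4*(r + r)) = 1/2 + 1/(4*((2*r))) = 1/2 + (1/(2*r))/4 = 1/2 + 1/(8*r))
T(x) = 2*x*(-8 + x) (T(x) = (-8 + x)*(2*x) = 2*x*(-8 + x))
n(H, C) = -847/128 (n(H, C) = 2*((1/8)*(1 + 4*(-2))/(-2))*(-8 + (1/8)*(1 + 4*(-2))/(-2)) = 2*((1/8)*(-1/2)*(1 - 8))*(-8 + (1/8)*(-1/2)*(1 - 8)) = 2*((1/8)*(-1/2)*(-7))*(-8 + (1/8)*(-1/2)*(-7)) = 2*(7/16)*(-8 + 7/16) = 2*(7/16)*(-121/16) = -847/128)
(n(-121, 25) - 13900)/(10495 + 36848) = (-847/128 - 13900)/(10495 + 36848) = -1780047/128/47343 = -1780047/128*1/47343 = -593349/2019968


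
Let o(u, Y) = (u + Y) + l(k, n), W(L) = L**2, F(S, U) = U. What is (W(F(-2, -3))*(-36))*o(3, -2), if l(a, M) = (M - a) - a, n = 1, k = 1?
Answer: 0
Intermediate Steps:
l(a, M) = M - 2*a
o(u, Y) = -1 + Y + u (o(u, Y) = (u + Y) + (1 - 2*1) = (Y + u) + (1 - 2) = (Y + u) - 1 = -1 + Y + u)
(W(F(-2, -3))*(-36))*o(3, -2) = ((-3)**2*(-36))*(-1 - 2 + 3) = (9*(-36))*0 = -324*0 = 0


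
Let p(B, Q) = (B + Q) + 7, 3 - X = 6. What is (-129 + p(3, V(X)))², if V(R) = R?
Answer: 14884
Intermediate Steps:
X = -3 (X = 3 - 1*6 = 3 - 6 = -3)
p(B, Q) = 7 + B + Q
(-129 + p(3, V(X)))² = (-129 + (7 + 3 - 3))² = (-129 + 7)² = (-122)² = 14884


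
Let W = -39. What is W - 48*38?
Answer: -1863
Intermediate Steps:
W - 48*38 = -39 - 48*38 = -39 - 1824 = -1863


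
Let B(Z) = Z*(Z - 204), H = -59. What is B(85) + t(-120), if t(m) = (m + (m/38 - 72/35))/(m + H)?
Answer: -1203955757/119035 ≈ -10114.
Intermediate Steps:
B(Z) = Z*(-204 + Z)
t(m) = (-72/35 + 39*m/38)/(-59 + m) (t(m) = (m + (m/38 - 72/35))/(m - 59) = (m + (m*(1/38) - 72*1/35))/(-59 + m) = (m + (m/38 - 72/35))/(-59 + m) = (m + (-72/35 + m/38))/(-59 + m) = (-72/35 + 39*m/38)/(-59 + m))
B(85) + t(-120) = 85*(-204 + 85) + 3*(-912 + 455*(-120))/(1330*(-59 - 120)) = 85*(-119) + (3/1330)*(-912 - 54600)/(-179) = -10115 + (3/1330)*(-1/179)*(-55512) = -10115 + 83268/119035 = -1203955757/119035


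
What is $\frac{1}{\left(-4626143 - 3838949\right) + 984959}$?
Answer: $- \frac{1}{7480133} \approx -1.3369 \cdot 10^{-7}$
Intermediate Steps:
$\frac{1}{\left(-4626143 - 3838949\right) + 984959} = \frac{1}{-8465092 + 984959} = \frac{1}{-7480133} = - \frac{1}{7480133}$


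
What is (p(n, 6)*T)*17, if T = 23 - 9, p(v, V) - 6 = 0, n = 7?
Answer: 1428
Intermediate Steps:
p(v, V) = 6 (p(v, V) = 6 + 0 = 6)
T = 14
(p(n, 6)*T)*17 = (6*14)*17 = 84*17 = 1428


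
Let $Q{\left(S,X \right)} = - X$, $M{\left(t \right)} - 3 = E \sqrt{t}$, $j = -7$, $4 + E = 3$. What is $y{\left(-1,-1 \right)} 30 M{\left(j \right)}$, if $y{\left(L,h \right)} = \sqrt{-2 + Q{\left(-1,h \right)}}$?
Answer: $30 \sqrt{7} + 90 i \approx 79.373 + 90.0 i$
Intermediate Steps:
$E = -1$ ($E = -4 + 3 = -1$)
$M{\left(t \right)} = 3 - \sqrt{t}$
$y{\left(L,h \right)} = \sqrt{-2 - h}$
$y{\left(-1,-1 \right)} 30 M{\left(j \right)} = \sqrt{-2 - -1} \cdot 30 \left(3 - \sqrt{-7}\right) = \sqrt{-2 + 1} \cdot 30 \left(3 - i \sqrt{7}\right) = \sqrt{-1} \cdot 30 \left(3 - i \sqrt{7}\right) = i 30 \left(3 - i \sqrt{7}\right) = 30 i \left(3 - i \sqrt{7}\right)$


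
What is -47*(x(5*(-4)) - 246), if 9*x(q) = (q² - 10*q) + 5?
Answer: 75623/9 ≈ 8402.6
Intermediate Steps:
x(q) = 5/9 - 10*q/9 + q²/9 (x(q) = ((q² - 10*q) + 5)/9 = (5 + q² - 10*q)/9 = 5/9 - 10*q/9 + q²/9)
-47*(x(5*(-4)) - 246) = -47*((5/9 - 50*(-4)/9 + (5*(-4))²/9) - 246) = -47*((5/9 - 10/9*(-20) + (⅑)*(-20)²) - 246) = -47*((5/9 + 200/9 + (⅑)*400) - 246) = -47*((5/9 + 200/9 + 400/9) - 246) = -47*(605/9 - 246) = -47*(-1609/9) = 75623/9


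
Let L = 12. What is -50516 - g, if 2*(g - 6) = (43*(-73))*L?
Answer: -31688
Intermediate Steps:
g = -18828 (g = 6 + ((43*(-73))*12)/2 = 6 + (-3139*12)/2 = 6 + (1/2)*(-37668) = 6 - 18834 = -18828)
-50516 - g = -50516 - 1*(-18828) = -50516 + 18828 = -31688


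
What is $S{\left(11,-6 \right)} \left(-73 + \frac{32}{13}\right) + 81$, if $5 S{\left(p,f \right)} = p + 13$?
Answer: $- \frac{16743}{65} \approx -257.58$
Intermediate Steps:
$S{\left(p,f \right)} = \frac{13}{5} + \frac{p}{5}$ ($S{\left(p,f \right)} = \frac{p + 13}{5} = \frac{13 + p}{5} = \frac{13}{5} + \frac{p}{5}$)
$S{\left(11,-6 \right)} \left(-73 + \frac{32}{13}\right) + 81 = \left(\frac{13}{5} + \frac{1}{5} \cdot 11\right) \left(-73 + \frac{32}{13}\right) + 81 = \left(\frac{13}{5} + \frac{11}{5}\right) \left(-73 + 32 \cdot \frac{1}{13}\right) + 81 = \frac{24 \left(-73 + \frac{32}{13}\right)}{5} + 81 = \frac{24}{5} \left(- \frac{917}{13}\right) + 81 = - \frac{22008}{65} + 81 = - \frac{16743}{65}$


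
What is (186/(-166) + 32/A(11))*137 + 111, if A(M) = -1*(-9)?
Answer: 332120/747 ≈ 444.60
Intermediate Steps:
A(M) = 9
(186/(-166) + 32/A(11))*137 + 111 = (186/(-166) + 32/9)*137 + 111 = (186*(-1/166) + 32*(⅑))*137 + 111 = (-93/83 + 32/9)*137 + 111 = (1819/747)*137 + 111 = 249203/747 + 111 = 332120/747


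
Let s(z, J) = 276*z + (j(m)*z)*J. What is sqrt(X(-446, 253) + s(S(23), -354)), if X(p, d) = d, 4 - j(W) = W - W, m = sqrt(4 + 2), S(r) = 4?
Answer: I*sqrt(4307) ≈ 65.628*I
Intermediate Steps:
m = sqrt(6) ≈ 2.4495
j(W) = 4 (j(W) = 4 - (W - W) = 4 - 1*0 = 4 + 0 = 4)
s(z, J) = 276*z + 4*J*z (s(z, J) = 276*z + (4*z)*J = 276*z + 4*J*z)
sqrt(X(-446, 253) + s(S(23), -354)) = sqrt(253 + 4*4*(69 - 354)) = sqrt(253 + 4*4*(-285)) = sqrt(253 - 4560) = sqrt(-4307) = I*sqrt(4307)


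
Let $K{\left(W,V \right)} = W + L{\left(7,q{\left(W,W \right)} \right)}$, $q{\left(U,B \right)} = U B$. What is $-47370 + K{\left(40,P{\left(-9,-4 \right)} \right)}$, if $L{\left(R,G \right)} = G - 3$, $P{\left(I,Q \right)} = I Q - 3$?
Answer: $-45733$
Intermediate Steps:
$q{\left(U,B \right)} = B U$
$P{\left(I,Q \right)} = -3 + I Q$
$L{\left(R,G \right)} = -3 + G$
$K{\left(W,V \right)} = -3 + W + W^{2}$ ($K{\left(W,V \right)} = W + \left(-3 + W W\right) = W + \left(-3 + W^{2}\right) = -3 + W + W^{2}$)
$-47370 + K{\left(40,P{\left(-9,-4 \right)} \right)} = -47370 + \left(-3 + 40 + 40^{2}\right) = -47370 + \left(-3 + 40 + 1600\right) = -47370 + 1637 = -45733$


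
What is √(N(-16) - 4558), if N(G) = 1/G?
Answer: I*√72929/4 ≈ 67.513*I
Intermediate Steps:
√(N(-16) - 4558) = √(1/(-16) - 4558) = √(-1/16 - 4558) = √(-72929/16) = I*√72929/4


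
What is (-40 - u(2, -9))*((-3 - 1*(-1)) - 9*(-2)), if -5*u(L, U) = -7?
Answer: -3312/5 ≈ -662.40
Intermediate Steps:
u(L, U) = 7/5 (u(L, U) = -⅕*(-7) = 7/5)
(-40 - u(2, -9))*((-3 - 1*(-1)) - 9*(-2)) = (-40 - 1*7/5)*((-3 - 1*(-1)) - 9*(-2)) = (-40 - 7/5)*((-3 + 1) + 18) = -207*(-2 + 18)/5 = -207/5*16 = -3312/5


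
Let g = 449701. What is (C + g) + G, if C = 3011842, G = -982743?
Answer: 2478800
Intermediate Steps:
(C + g) + G = (3011842 + 449701) - 982743 = 3461543 - 982743 = 2478800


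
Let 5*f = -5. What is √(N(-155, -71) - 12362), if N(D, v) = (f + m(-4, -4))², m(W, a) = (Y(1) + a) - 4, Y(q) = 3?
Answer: I*√12326 ≈ 111.02*I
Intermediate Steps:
f = -1 (f = (⅕)*(-5) = -1)
m(W, a) = -1 + a (m(W, a) = (3 + a) - 4 = -1 + a)
N(D, v) = 36 (N(D, v) = (-1 + (-1 - 4))² = (-1 - 5)² = (-6)² = 36)
√(N(-155, -71) - 12362) = √(36 - 12362) = √(-12326) = I*√12326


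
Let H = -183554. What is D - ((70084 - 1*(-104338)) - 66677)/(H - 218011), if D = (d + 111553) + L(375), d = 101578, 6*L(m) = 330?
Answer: 5707209589/26771 ≈ 2.1319e+5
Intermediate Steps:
L(m) = 55 (L(m) = (⅙)*330 = 55)
D = 213186 (D = (101578 + 111553) + 55 = 213131 + 55 = 213186)
D - ((70084 - 1*(-104338)) - 66677)/(H - 218011) = 213186 - ((70084 - 1*(-104338)) - 66677)/(-183554 - 218011) = 213186 - ((70084 + 104338) - 66677)/(-401565) = 213186 - (174422 - 66677)*(-1)/401565 = 213186 - 107745*(-1)/401565 = 213186 - 1*(-7183/26771) = 213186 + 7183/26771 = 5707209589/26771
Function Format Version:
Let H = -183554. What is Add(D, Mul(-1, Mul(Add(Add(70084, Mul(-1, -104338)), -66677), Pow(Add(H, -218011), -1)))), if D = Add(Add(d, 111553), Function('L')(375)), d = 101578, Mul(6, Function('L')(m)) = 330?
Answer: Rational(5707209589, 26771) ≈ 2.1319e+5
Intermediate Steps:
Function('L')(m) = 55 (Function('L')(m) = Mul(Rational(1, 6), 330) = 55)
D = 213186 (D = Add(Add(101578, 111553), 55) = Add(213131, 55) = 213186)
Add(D, Mul(-1, Mul(Add(Add(70084, Mul(-1, -104338)), -66677), Pow(Add(H, -218011), -1)))) = Add(213186, Mul(-1, Mul(Add(Add(70084, Mul(-1, -104338)), -66677), Pow(Add(-183554, -218011), -1)))) = Add(213186, Mul(-1, Mul(Add(Add(70084, 104338), -66677), Pow(-401565, -1)))) = Add(213186, Mul(-1, Mul(Add(174422, -66677), Rational(-1, 401565)))) = Add(213186, Mul(-1, Mul(107745, Rational(-1, 401565)))) = Add(213186, Mul(-1, Rational(-7183, 26771))) = Add(213186, Rational(7183, 26771)) = Rational(5707209589, 26771)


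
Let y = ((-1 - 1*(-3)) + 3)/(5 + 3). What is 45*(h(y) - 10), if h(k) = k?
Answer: -3375/8 ≈ -421.88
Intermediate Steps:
y = 5/8 (y = ((-1 + 3) + 3)/8 = (2 + 3)*(⅛) = 5*(⅛) = 5/8 ≈ 0.62500)
45*(h(y) - 10) = 45*(5/8 - 10) = 45*(-75/8) = -3375/8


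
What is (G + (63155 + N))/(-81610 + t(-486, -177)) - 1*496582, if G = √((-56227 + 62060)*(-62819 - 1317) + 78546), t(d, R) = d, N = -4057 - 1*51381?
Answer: -40767403589/82096 - I*√374026742/82096 ≈ -4.9658e+5 - 0.23557*I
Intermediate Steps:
N = -55438 (N = -4057 - 51381 = -55438)
G = I*√374026742 (G = √(5833*(-64136) + 78546) = √(-374105288 + 78546) = √(-374026742) = I*√374026742 ≈ 19340.0*I)
(G + (63155 + N))/(-81610 + t(-486, -177)) - 1*496582 = (I*√374026742 + (63155 - 55438))/(-81610 - 486) - 1*496582 = (I*√374026742 + 7717)/(-82096) - 496582 = (7717 + I*√374026742)*(-1/82096) - 496582 = (-7717/82096 - I*√374026742/82096) - 496582 = -40767403589/82096 - I*√374026742/82096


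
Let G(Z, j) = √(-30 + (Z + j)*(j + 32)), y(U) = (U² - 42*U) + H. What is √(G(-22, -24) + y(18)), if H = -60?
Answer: √(-492 + I*√398) ≈ 0.4496 + 22.186*I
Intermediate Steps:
y(U) = -60 + U² - 42*U (y(U) = (U² - 42*U) - 60 = -60 + U² - 42*U)
G(Z, j) = √(-30 + (32 + j)*(Z + j)) (G(Z, j) = √(-30 + (Z + j)*(32 + j)) = √(-30 + (32 + j)*(Z + j)))
√(G(-22, -24) + y(18)) = √(√(-30 + (-24)² + 32*(-22) + 32*(-24) - 22*(-24)) + (-60 + 18² - 42*18)) = √(√(-30 + 576 - 704 - 768 + 528) + (-60 + 324 - 756)) = √(√(-398) - 492) = √(I*√398 - 492) = √(-492 + I*√398)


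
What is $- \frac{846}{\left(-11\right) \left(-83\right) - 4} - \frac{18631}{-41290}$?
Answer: $- \frac{1999529}{4170290} \approx -0.47947$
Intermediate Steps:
$- \frac{846}{\left(-11\right) \left(-83\right) - 4} - \frac{18631}{-41290} = - \frac{846}{913 - 4} - - \frac{18631}{41290} = - \frac{846}{909} + \frac{18631}{41290} = \left(-846\right) \frac{1}{909} + \frac{18631}{41290} = - \frac{94}{101} + \frac{18631}{41290} = - \frac{1999529}{4170290}$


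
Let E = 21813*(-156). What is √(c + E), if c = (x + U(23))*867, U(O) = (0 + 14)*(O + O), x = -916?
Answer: 2*I*√909663 ≈ 1907.5*I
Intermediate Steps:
U(O) = 28*O (U(O) = 14*(2*O) = 28*O)
E = -3402828
c = -235824 (c = (-916 + 28*23)*867 = (-916 + 644)*867 = -272*867 = -235824)
√(c + E) = √(-235824 - 3402828) = √(-3638652) = 2*I*√909663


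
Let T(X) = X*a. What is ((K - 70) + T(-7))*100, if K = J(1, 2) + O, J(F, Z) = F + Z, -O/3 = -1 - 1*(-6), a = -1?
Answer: -7500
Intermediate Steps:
T(X) = -X (T(X) = X*(-1) = -X)
O = -15 (O = -3*(-1 - 1*(-6)) = -3*(-1 + 6) = -3*5 = -15)
K = -12 (K = (1 + 2) - 15 = 3 - 15 = -12)
((K - 70) + T(-7))*100 = ((-12 - 70) - 1*(-7))*100 = (-82 + 7)*100 = -75*100 = -7500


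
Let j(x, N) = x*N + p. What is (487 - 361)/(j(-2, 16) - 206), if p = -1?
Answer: -126/239 ≈ -0.52720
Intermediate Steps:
j(x, N) = -1 + N*x (j(x, N) = x*N - 1 = N*x - 1 = -1 + N*x)
(487 - 361)/(j(-2, 16) - 206) = (487 - 361)/((-1 + 16*(-2)) - 206) = 126/((-1 - 32) - 206) = 126/(-33 - 206) = 126/(-239) = 126*(-1/239) = -126/239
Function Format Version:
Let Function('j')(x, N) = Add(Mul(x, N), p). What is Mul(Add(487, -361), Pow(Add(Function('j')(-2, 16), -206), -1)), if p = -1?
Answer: Rational(-126, 239) ≈ -0.52720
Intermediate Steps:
Function('j')(x, N) = Add(-1, Mul(N, x)) (Function('j')(x, N) = Add(Mul(x, N), -1) = Add(Mul(N, x), -1) = Add(-1, Mul(N, x)))
Mul(Add(487, -361), Pow(Add(Function('j')(-2, 16), -206), -1)) = Mul(Add(487, -361), Pow(Add(Add(-1, Mul(16, -2)), -206), -1)) = Mul(126, Pow(Add(Add(-1, -32), -206), -1)) = Mul(126, Pow(Add(-33, -206), -1)) = Mul(126, Pow(-239, -1)) = Mul(126, Rational(-1, 239)) = Rational(-126, 239)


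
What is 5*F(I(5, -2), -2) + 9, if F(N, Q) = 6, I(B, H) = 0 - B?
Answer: 39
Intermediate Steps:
I(B, H) = -B
5*F(I(5, -2), -2) + 9 = 5*6 + 9 = 30 + 9 = 39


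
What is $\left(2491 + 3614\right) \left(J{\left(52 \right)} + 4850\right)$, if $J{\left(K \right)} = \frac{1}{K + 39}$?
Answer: $\frac{2694447855}{91} \approx 2.9609 \cdot 10^{7}$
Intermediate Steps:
$J{\left(K \right)} = \frac{1}{39 + K}$
$\left(2491 + 3614\right) \left(J{\left(52 \right)} + 4850\right) = \left(2491 + 3614\right) \left(\frac{1}{39 + 52} + 4850\right) = 6105 \left(\frac{1}{91} + 4850\right) = 6105 \cdot \frac{441351}{91} = \frac{2694447855}{91}$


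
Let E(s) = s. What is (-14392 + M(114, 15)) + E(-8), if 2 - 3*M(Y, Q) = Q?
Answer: -43213/3 ≈ -14404.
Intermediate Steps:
M(Y, Q) = ⅔ - Q/3
(-14392 + M(114, 15)) + E(-8) = (-14392 + (⅔ - ⅓*15)) - 8 = (-14392 + (⅔ - 5)) - 8 = (-14392 - 13/3) - 8 = -43189/3 - 8 = -43213/3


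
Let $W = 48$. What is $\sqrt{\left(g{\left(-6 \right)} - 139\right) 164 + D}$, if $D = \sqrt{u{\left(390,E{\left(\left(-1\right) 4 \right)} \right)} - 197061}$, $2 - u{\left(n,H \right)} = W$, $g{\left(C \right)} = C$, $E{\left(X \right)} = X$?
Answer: $\sqrt{-23780 + i \sqrt{197107}} \approx 1.439 + 154.21 i$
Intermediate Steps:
$u{\left(n,H \right)} = -46$ ($u{\left(n,H \right)} = 2 - 48 = -46$)
$D = i \sqrt{197107}$ ($D = \sqrt{-46 - 197061} = \sqrt{-197107} = i \sqrt{197107} \approx 443.97 i$)
$\sqrt{\left(g{\left(-6 \right)} - 139\right) 164 + D} = \sqrt{\left(-6 - 139\right) 164 + i \sqrt{197107}} = \sqrt{\left(-145\right) 164 + i \sqrt{197107}} = \sqrt{-23780 + i \sqrt{197107}}$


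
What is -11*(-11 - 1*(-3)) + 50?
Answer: 138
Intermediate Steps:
-11*(-11 - 1*(-3)) + 50 = -11*(-11 + 3) + 50 = -11*(-8) + 50 = 88 + 50 = 138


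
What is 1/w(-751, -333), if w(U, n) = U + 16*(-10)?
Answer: -1/911 ≈ -0.0010977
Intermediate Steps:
w(U, n) = -160 + U (w(U, n) = U - 160 = -160 + U)
1/w(-751, -333) = 1/(-160 - 751) = 1/(-911) = -1/911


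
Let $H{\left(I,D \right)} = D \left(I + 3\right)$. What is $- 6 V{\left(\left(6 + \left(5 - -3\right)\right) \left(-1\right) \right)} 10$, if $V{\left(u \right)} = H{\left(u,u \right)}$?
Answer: $-9240$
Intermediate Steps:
$H{\left(I,D \right)} = D \left(3 + I\right)$
$V{\left(u \right)} = u \left(3 + u\right)$
$- 6 V{\left(\left(6 + \left(5 - -3\right)\right) \left(-1\right) \right)} 10 = - 6 \left(6 + \left(5 - -3\right)\right) \left(-1\right) \left(3 + \left(6 + \left(5 - -3\right)\right) \left(-1\right)\right) 10 = - 6 \left(6 + \left(5 + 3\right)\right) \left(-1\right) \left(3 + \left(6 + \left(5 + 3\right)\right) \left(-1\right)\right) 10 = - 6 \left(6 + 8\right) \left(-1\right) \left(3 + \left(6 + 8\right) \left(-1\right)\right) 10 = - 6 \cdot 14 \left(-1\right) \left(3 + 14 \left(-1\right)\right) 10 = - 6 \left(- 14 \left(3 - 14\right)\right) 10 = - 6 \left(\left(-14\right) \left(-11\right)\right) 10 = \left(-6\right) 154 \cdot 10 = \left(-924\right) 10 = -9240$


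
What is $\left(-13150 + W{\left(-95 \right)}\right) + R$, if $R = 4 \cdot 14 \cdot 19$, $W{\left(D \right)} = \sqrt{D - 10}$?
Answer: $-12086 + i \sqrt{105} \approx -12086.0 + 10.247 i$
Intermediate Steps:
$W{\left(D \right)} = \sqrt{-10 + D}$
$R = 1064$ ($R = 56 \cdot 19 = 1064$)
$\left(-13150 + W{\left(-95 \right)}\right) + R = \left(-13150 + \sqrt{-10 - 95}\right) + 1064 = \left(-13150 + \sqrt{-105}\right) + 1064 = \left(-13150 + i \sqrt{105}\right) + 1064 = -12086 + i \sqrt{105}$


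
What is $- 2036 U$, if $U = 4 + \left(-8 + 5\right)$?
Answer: $-2036$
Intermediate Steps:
$U = 1$ ($U = 4 - 3 = 1$)
$- 2036 U = \left(-2036\right) 1 = -2036$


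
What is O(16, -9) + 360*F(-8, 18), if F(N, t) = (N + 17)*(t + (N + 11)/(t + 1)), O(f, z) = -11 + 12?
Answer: 1117819/19 ≈ 58833.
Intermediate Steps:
O(f, z) = 1
F(N, t) = (17 + N)*(t + (11 + N)/(1 + t))
O(16, -9) + 360*F(-8, 18) = 1 + 360*((187 + (-8)**2 + 17*18 + 17*18**2 + 28*(-8) - 8*18 - 8*18**2)/(1 + 18)) = 1 + 360*((187 + 64 + 306 + 17*324 - 224 - 144 - 8*324)/19) = 1 + 360*((187 + 64 + 306 + 5508 - 224 - 144 - 2592)/19) = 1 + 360*((1/19)*3105) = 1 + 360*(3105/19) = 1 + 1117800/19 = 1117819/19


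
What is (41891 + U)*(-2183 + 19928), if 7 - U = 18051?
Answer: 423165015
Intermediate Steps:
U = -18044 (U = 7 - 1*18051 = 7 - 18051 = -18044)
(41891 + U)*(-2183 + 19928) = (41891 - 18044)*(-2183 + 19928) = 23847*17745 = 423165015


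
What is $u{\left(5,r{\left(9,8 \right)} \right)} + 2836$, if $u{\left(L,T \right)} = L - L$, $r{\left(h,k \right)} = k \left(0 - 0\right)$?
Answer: $2836$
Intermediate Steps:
$r{\left(h,k \right)} = 0$ ($r{\left(h,k \right)} = k \left(0 + 0\right) = k 0 = 0$)
$u{\left(L,T \right)} = 0$
$u{\left(5,r{\left(9,8 \right)} \right)} + 2836 = 0 + 2836 = 2836$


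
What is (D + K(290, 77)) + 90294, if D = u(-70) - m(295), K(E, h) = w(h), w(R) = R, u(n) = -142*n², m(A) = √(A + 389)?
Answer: -605429 - 6*√19 ≈ -6.0546e+5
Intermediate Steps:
m(A) = √(389 + A)
K(E, h) = h
D = -695800 - 6*√19 (D = -142*(-70)² - √(389 + 295) = -142*4900 - √684 = -695800 - 6*√19 ≈ -6.9583e+5)
(D + K(290, 77)) + 90294 = ((-695800 - 6*√19) + 77) + 90294 = (-695723 - 6*√19) + 90294 = -605429 - 6*√19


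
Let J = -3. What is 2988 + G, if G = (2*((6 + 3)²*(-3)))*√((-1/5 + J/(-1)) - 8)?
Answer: 2988 - 486*I*√130/5 ≈ 2988.0 - 1108.3*I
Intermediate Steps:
G = -486*I*√130/5 (G = (2*((6 + 3)²*(-3)))*√((-1/5 - 3/(-1)) - 8) = (2*(9²*(-3)))*√((-1*⅕ - 3*(-1)) - 8) = (2*(81*(-3)))*√((-⅕ + 3) - 8) = (2*(-243))*√(14/5 - 8) = -486*I*√130/5 ≈ -1108.3*I)
2988 + G = 2988 - 486*I*√130/5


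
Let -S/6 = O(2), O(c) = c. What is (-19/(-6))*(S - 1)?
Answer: -247/6 ≈ -41.167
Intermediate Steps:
S = -12 (S = -6*2 = -12)
(-19/(-6))*(S - 1) = (-19/(-6))*(-12 - 1) = -19*(-1/6)*(-13) = (19/6)*(-13) = -247/6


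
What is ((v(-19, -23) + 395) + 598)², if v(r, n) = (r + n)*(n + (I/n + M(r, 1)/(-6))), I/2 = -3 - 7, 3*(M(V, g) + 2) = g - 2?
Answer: 17298562576/4761 ≈ 3.6334e+6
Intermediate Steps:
M(V, g) = -8/3 + g/3 (M(V, g) = -2 + (g - 2)/3 = -2 + (-2 + g)/3 = -2 + (-⅔ + g/3) = -8/3 + g/3)
I = -20 (I = 2*(-3 - 7) = 2*(-10) = -20)
v(r, n) = (n + r)*(7/18 + n - 20/n) (v(r, n) = (r + n)*(n + (-20/n + (-8/3 + (⅓)*1)/(-6))) = (n + r)*(n + (-20/n + (-8/3 + ⅓)*(-⅙))) = (n + r)*(n + (-20/n - 7/3*(-⅙))) = (n + r)*(n + (-20/n + 7/18)) = (n + r)*(n + (7/18 - 20/n)) = (n + r)*(7/18 + n - 20/n))
((v(-19, -23) + 395) + 598)² = (((-20 + (-23)² + (7/18)*(-23) + (7/18)*(-19) - 23*(-19) - 20*(-19)/(-23)) + 395) + 598)² = (((-20 + 529 - 161/18 - 133/18 + 437 - 20*(-19)*(-1/23)) + 395) + 598)² = (((-20 + 529 - 161/18 - 133/18 + 437 - 380/23) + 395) + 598)² = ((63007/69 + 395) + 598)² = (90262/69 + 598)² = (131524/69)² = 17298562576/4761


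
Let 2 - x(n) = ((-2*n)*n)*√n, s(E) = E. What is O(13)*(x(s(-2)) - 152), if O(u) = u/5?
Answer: -390 + 104*I*√2/5 ≈ -390.0 + 29.416*I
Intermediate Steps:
O(u) = u/5 (O(u) = u*(⅕) = u/5)
x(n) = 2 + 2*n^(5/2) (x(n) = 2 - (-2*n)*n*√n = 2 - (-2*n²)*√n = 2 - (-2)*n^(5/2) = 2 + 2*n^(5/2))
O(13)*(x(s(-2)) - 152) = ((⅕)*13)*((2 + 2*(-2)^(5/2)) - 152) = 13*((2 + 2*(4*I*√2)) - 152)/5 = 13*((2 + 8*I*√2) - 152)/5 = 13*(-150 + 8*I*√2)/5 = -390 + 104*I*√2/5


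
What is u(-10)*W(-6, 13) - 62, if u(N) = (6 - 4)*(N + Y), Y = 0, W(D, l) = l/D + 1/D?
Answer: -46/3 ≈ -15.333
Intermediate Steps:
W(D, l) = 1/D + l/D (W(D, l) = l/D + 1/D = 1/D + l/D)
u(N) = 2*N (u(N) = (6 - 4)*(N + 0) = 2*N)
u(-10)*W(-6, 13) - 62 = (2*(-10))*((1 + 13)/(-6)) - 62 = -(-10)*14/3 - 62 = -20*(-7/3) - 62 = 140/3 - 62 = -46/3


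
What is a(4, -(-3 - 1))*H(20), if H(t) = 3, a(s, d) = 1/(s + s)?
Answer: 3/8 ≈ 0.37500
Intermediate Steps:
a(s, d) = 1/(2*s)
a(4, -(-3 - 1))*H(20) = ((½)/4)*3 = ((½)*(¼))*3 = (⅛)*3 = 3/8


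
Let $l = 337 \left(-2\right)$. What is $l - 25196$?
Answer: $-25870$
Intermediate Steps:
$l = -674$
$l - 25196 = -674 - 25196 = -25870$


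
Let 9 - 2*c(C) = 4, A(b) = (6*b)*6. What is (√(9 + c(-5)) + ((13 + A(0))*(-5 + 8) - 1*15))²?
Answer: (48 + √46)²/4 ≈ 750.28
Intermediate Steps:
A(b) = 36*b
c(C) = 5/2 (c(C) = 9/2 - ½*4 = 9/2 - 2 = 5/2)
(√(9 + c(-5)) + ((13 + A(0))*(-5 + 8) - 1*15))² = (√(9 + 5/2) + ((13 + 36*0)*(-5 + 8) - 1*15))² = (√(23/2) + ((13 + 0)*3 - 15))² = (√46/2 + (13*3 - 15))² = (√46/2 + (39 - 15))² = (√46/2 + 24)² = (24 + √46/2)²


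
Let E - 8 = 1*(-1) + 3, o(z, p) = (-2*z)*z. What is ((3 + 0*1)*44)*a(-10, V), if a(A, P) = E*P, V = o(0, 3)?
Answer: 0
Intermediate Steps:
o(z, p) = -2*z²
V = 0 (V = -2*0² = -2*0 = 0)
E = 10 (E = 8 + (1*(-1) + 3) = 8 + (-1 + 3) = 8 + 2 = 10)
a(A, P) = 10*P
((3 + 0*1)*44)*a(-10, V) = ((3 + 0*1)*44)*(10*0) = ((3 + 0)*44)*0 = (3*44)*0 = 132*0 = 0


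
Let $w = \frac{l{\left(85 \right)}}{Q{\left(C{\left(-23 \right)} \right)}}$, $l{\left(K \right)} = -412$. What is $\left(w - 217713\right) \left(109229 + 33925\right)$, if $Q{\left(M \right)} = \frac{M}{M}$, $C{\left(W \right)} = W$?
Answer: $-31225466250$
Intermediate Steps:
$Q{\left(M \right)} = 1$
$w = -412$ ($w = - \frac{412}{1} = \left(-412\right) 1 = -412$)
$\left(w - 217713\right) \left(109229 + 33925\right) = \left(-412 - 217713\right) \left(109229 + 33925\right) = \left(-218125\right) 143154 = -31225466250$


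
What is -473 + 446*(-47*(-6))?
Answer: 125299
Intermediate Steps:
-473 + 446*(-47*(-6)) = -473 + 446*282 = -473 + 125772 = 125299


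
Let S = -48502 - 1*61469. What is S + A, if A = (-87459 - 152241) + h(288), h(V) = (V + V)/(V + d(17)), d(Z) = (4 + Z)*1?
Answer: -36015921/103 ≈ -3.4967e+5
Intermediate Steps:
d(Z) = 4 + Z
S = -109971 (S = -48502 - 61469 = -109971)
h(V) = 2*V/(21 + V) (h(V) = (V + V)/(V + (4 + 17)) = (2*V)/(V + 21) = (2*V)/(21 + V) = 2*V/(21 + V))
A = -24688908/103 (A = (-87459 - 152241) + 2*288/(21 + 288) = -239700 + 2*288/309 = -239700 + 2*288*(1/309) = -239700 + 192/103 = -24688908/103 ≈ -2.3970e+5)
S + A = -109971 - 24688908/103 = -36015921/103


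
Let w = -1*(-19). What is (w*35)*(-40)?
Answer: -26600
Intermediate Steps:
w = 19
(w*35)*(-40) = (19*35)*(-40) = 665*(-40) = -26600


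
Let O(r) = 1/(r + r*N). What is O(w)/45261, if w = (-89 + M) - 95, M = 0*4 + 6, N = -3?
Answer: 1/16112916 ≈ 6.2062e-8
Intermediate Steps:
M = 6 (M = 0 + 6 = 6)
w = -178 (w = (-89 + 6) - 95 = -83 - 95 = -178)
O(r) = -1/(2*r) (O(r) = 1/(r + r*(-3)) = 1/(r - 3*r) = 1/(-2*r) = -1/(2*r))
O(w)/45261 = -½/(-178)/45261 = -½*(-1/178)*(1/45261) = (1/356)*(1/45261) = 1/16112916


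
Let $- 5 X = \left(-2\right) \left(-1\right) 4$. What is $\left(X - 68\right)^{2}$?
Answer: $\frac{121104}{25} \approx 4844.2$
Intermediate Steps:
$X = - \frac{8}{5}$ ($X = - \frac{\left(-2\right) \left(-1\right) 4}{5} = - \frac{2 \cdot 4}{5} = \left(- \frac{1}{5}\right) 8 = - \frac{8}{5} \approx -1.6$)
$\left(X - 68\right)^{2} = \left(- \frac{8}{5} - 68\right)^{2} = \left(- \frac{348}{5}\right)^{2} = \frac{121104}{25}$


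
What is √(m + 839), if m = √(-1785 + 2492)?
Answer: √(839 + √707) ≈ 29.421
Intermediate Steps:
m = √707 ≈ 26.589
√(m + 839) = √(√707 + 839) = √(839 + √707)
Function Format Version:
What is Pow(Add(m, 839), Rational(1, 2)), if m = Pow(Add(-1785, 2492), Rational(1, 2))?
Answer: Pow(Add(839, Pow(707, Rational(1, 2))), Rational(1, 2)) ≈ 29.421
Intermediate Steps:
m = Pow(707, Rational(1, 2)) ≈ 26.589
Pow(Add(m, 839), Rational(1, 2)) = Pow(Add(Pow(707, Rational(1, 2)), 839), Rational(1, 2)) = Pow(Add(839, Pow(707, Rational(1, 2))), Rational(1, 2))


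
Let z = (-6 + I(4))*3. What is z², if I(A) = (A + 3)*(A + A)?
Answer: 22500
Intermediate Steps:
I(A) = 2*A*(3 + A) (I(A) = (3 + A)*(2*A) = 2*A*(3 + A))
z = 150 (z = (-6 + 2*4*(3 + 4))*3 = (-6 + 2*4*7)*3 = (-6 + 56)*3 = 50*3 = 150)
z² = 150² = 22500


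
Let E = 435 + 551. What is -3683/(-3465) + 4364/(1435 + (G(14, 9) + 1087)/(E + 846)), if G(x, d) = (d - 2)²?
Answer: 424870961/103558455 ≈ 4.1027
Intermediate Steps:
G(x, d) = (-2 + d)²
E = 986
-3683/(-3465) + 4364/(1435 + (G(14, 9) + 1087)/(E + 846)) = -3683/(-3465) + 4364/(1435 + ((-2 + 9)² + 1087)/(986 + 846)) = -3683*(-1/3465) + 4364/(1435 + (7² + 1087)/1832) = 3683/3465 + 4364/(1435 + (49 + 1087)*(1/1832)) = 3683/3465 + 4364/(1435 + 1136*(1/1832)) = 3683/3465 + 4364/(1435 + 142/229) = 3683/3465 + 4364/(328757/229) = 3683/3465 + 4364*(229/328757) = 3683/3465 + 999356/328757 = 424870961/103558455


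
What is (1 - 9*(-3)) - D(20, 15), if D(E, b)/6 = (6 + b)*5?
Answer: -602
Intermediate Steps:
D(E, b) = 180 + 30*b (D(E, b) = 6*((6 + b)*5) = 6*(30 + 5*b) = 180 + 30*b)
(1 - 9*(-3)) - D(20, 15) = (1 - 9*(-3)) - (180 + 30*15) = (1 + 27) - (180 + 450) = 28 - 1*630 = 28 - 630 = -602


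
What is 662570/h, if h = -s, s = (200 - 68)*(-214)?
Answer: 331285/14124 ≈ 23.455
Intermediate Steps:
s = -28248 (s = 132*(-214) = -28248)
h = 28248 (h = -1*(-28248) = 28248)
662570/h = 662570/28248 = 662570*(1/28248) = 331285/14124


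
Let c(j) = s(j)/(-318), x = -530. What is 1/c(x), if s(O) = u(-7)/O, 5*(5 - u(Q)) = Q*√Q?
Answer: 5266875/242 - 1474725*I*√7/242 ≈ 21764.0 - 16123.0*I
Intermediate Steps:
u(Q) = 5 - Q^(3/2)/5 (u(Q) = 5 - Q*√Q/5 = 5 - Q^(3/2)/5)
s(O) = (5 + 7*I*√7/5)/O (s(O) = (5 - (-7)*I*√7/5)/O = (5 + 7*I*√7/5)/O)
c(j) = -(25 + 7*I*√7)/(1590*j) (c(j) = ((25 + 7*I*√7)/(5*j))/(-318) = ((25 + 7*I*√7)/(5*j))*(-1/318) = -(25 + 7*I*√7)/(1590*j))
1/c(x) = 1/((1/1590)*(-25 - 7*I*√7)/(-530)) = 1/((1/1590)*(-1/530)*(-25 - 7*I*√7)) = 1/(1/33708 + 7*I*√7/842700)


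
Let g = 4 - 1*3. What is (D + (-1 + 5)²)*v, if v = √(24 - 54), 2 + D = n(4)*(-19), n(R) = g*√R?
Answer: -24*I*√30 ≈ -131.45*I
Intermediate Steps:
g = 1 (g = 4 - 3 = 1)
n(R) = √R (n(R) = 1*√R = √R)
D = -40 (D = -2 + √4*(-19) = -2 + 2*(-19) = -2 - 38 = -40)
v = I*√30 (v = √(-30) = I*√30 ≈ 5.4772*I)
(D + (-1 + 5)²)*v = (-40 + (-1 + 5)²)*(I*√30) = (-40 + 4²)*(I*√30) = (-40 + 16)*(I*√30) = -24*I*√30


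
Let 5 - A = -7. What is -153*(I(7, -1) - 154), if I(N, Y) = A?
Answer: 21726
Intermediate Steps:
A = 12 (A = 5 - 1*(-7) = 5 + 7 = 12)
I(N, Y) = 12
-153*(I(7, -1) - 154) = -153*(12 - 154) = -153*(-142) = 21726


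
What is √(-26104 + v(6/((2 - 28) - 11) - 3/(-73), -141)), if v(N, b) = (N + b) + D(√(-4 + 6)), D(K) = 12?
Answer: 2*I*√47845284415/2701 ≈ 161.97*I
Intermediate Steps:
v(N, b) = 12 + N + b (v(N, b) = (N + b) + 12 = 12 + N + b)
√(-26104 + v(6/((2 - 28) - 11) - 3/(-73), -141)) = √(-26104 + (12 + (6/((2 - 28) - 11) - 3/(-73)) - 141)) = √(-26104 + (12 + (6/(-26 - 11) - 3*(-1/73)) - 141)) = √(-26104 + (12 + (6/(-37) + 3/73) - 141)) = √(-26104 + (12 + (6*(-1/37) + 3/73) - 141)) = √(-26104 + (12 + (-6/37 + 3/73) - 141)) = √(-26104 + (12 - 327/2701 - 141)) = √(-26104 - 348756/2701) = √(-70855660/2701) = 2*I*√47845284415/2701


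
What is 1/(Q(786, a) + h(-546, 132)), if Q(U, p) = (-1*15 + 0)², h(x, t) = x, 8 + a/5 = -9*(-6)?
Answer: -1/321 ≈ -0.0031153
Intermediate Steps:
a = 230 (a = -40 + 5*(-9*(-6)) = -40 + 5*54 = -40 + 270 = 230)
Q(U, p) = 225 (Q(U, p) = (-15 + 0)² = (-15)² = 225)
1/(Q(786, a) + h(-546, 132)) = 1/(225 - 546) = 1/(-321) = -1/321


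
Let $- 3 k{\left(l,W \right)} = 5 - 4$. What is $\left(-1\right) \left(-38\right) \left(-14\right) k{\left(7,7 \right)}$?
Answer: $\frac{532}{3} \approx 177.33$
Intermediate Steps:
$k{\left(l,W \right)} = - \frac{1}{3}$ ($k{\left(l,W \right)} = - \frac{5 - 4}{3} = \left(- \frac{1}{3}\right) 1 = - \frac{1}{3}$)
$\left(-1\right) \left(-38\right) \left(-14\right) k{\left(7,7 \right)} = \left(-1\right) \left(-38\right) \left(-14\right) \left(- \frac{1}{3}\right) = 38 \left(-14\right) \left(- \frac{1}{3}\right) = \left(-532\right) \left(- \frac{1}{3}\right) = \frac{532}{3}$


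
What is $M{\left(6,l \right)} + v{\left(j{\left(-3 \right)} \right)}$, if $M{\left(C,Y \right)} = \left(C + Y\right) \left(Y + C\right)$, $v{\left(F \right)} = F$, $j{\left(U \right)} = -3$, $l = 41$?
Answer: $2206$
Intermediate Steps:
$M{\left(C,Y \right)} = \left(C + Y\right)^{2}$ ($M{\left(C,Y \right)} = \left(C + Y\right) \left(C + Y\right) = \left(C + Y\right)^{2}$)
$M{\left(6,l \right)} + v{\left(j{\left(-3 \right)} \right)} = \left(6 + 41\right)^{2} - 3 = 47^{2} - 3 = 2209 - 3 = 2206$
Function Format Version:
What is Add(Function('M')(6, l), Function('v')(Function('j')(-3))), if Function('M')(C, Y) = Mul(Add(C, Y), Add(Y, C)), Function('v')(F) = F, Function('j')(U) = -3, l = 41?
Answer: 2206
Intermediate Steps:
Function('M')(C, Y) = Pow(Add(C, Y), 2) (Function('M')(C, Y) = Mul(Add(C, Y), Add(C, Y)) = Pow(Add(C, Y), 2))
Add(Function('M')(6, l), Function('v')(Function('j')(-3))) = Add(Pow(Add(6, 41), 2), -3) = Add(Pow(47, 2), -3) = Add(2209, -3) = 2206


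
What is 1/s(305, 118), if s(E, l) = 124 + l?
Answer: 1/242 ≈ 0.0041322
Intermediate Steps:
1/s(305, 118) = 1/(124 + 118) = 1/242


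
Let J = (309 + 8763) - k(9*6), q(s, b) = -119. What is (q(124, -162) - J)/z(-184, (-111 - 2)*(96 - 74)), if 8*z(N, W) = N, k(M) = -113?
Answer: 9304/23 ≈ 404.52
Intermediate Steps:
z(N, W) = N/8
J = 9185 (J = (309 + 8763) - 1*(-113) = 9072 + 113 = 9185)
(q(124, -162) - J)/z(-184, (-111 - 2)*(96 - 74)) = (-119 - 1*9185)/(((⅛)*(-184))) = (-119 - 9185)/(-23) = -9304*(-1/23) = 9304/23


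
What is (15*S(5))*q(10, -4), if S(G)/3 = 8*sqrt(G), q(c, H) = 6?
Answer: 2160*sqrt(5) ≈ 4829.9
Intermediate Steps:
S(G) = 24*sqrt(G) (S(G) = 3*(8*sqrt(G)) = 24*sqrt(G))
(15*S(5))*q(10, -4) = (15*(24*sqrt(5)))*6 = (360*sqrt(5))*6 = 2160*sqrt(5)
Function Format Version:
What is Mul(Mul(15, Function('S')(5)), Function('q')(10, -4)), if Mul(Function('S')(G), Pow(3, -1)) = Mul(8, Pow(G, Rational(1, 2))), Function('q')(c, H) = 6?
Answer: Mul(2160, Pow(5, Rational(1, 2))) ≈ 4829.9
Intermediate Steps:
Function('S')(G) = Mul(24, Pow(G, Rational(1, 2))) (Function('S')(G) = Mul(3, Mul(8, Pow(G, Rational(1, 2)))) = Mul(24, Pow(G, Rational(1, 2))))
Mul(Mul(15, Function('S')(5)), Function('q')(10, -4)) = Mul(Mul(15, Mul(24, Pow(5, Rational(1, 2)))), 6) = Mul(Mul(360, Pow(5, Rational(1, 2))), 6) = Mul(2160, Pow(5, Rational(1, 2)))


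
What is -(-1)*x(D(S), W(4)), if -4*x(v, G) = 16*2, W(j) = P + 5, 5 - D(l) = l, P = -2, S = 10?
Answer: -8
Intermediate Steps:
D(l) = 5 - l
W(j) = 3 (W(j) = -2 + 5 = 3)
x(v, G) = -8 (x(v, G) = -4*2 = -¼*32 = -8)
-(-1)*x(D(S), W(4)) = -(-1)*(-8) = -1*8 = -8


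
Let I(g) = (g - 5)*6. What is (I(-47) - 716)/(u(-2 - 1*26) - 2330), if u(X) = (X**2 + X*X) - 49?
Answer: 1028/811 ≈ 1.2676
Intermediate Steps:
I(g) = -30 + 6*g (I(g) = (-5 + g)*6 = -30 + 6*g)
u(X) = -49 + 2*X**2 (u(X) = (X**2 + X**2) - 49 = 2*X**2 - 49 = -49 + 2*X**2)
(I(-47) - 716)/(u(-2 - 1*26) - 2330) = ((-30 + 6*(-47)) - 716)/((-49 + 2*(-2 - 1*26)**2) - 2330) = ((-30 - 282) - 716)/((-49 + 2*(-2 - 26)**2) - 2330) = (-312 - 716)/((-49 + 2*(-28)**2) - 2330) = -1028/((-49 + 2*784) - 2330) = -1028/((-49 + 1568) - 2330) = -1028/(1519 - 2330) = -1028/(-811) = -1028*(-1/811) = 1028/811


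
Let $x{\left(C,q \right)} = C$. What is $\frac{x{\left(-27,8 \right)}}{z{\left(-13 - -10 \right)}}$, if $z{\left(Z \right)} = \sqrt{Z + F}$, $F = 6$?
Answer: $- 9 \sqrt{3} \approx -15.588$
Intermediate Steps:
$z{\left(Z \right)} = \sqrt{6 + Z}$ ($z{\left(Z \right)} = \sqrt{Z + 6} = \sqrt{6 + Z}$)
$\frac{x{\left(-27,8 \right)}}{z{\left(-13 - -10 \right)}} = - \frac{27}{\sqrt{6 - 3}} = - \frac{27}{\sqrt{3}} = - 27 \frac{\sqrt{3}}{3} = - 9 \sqrt{3}$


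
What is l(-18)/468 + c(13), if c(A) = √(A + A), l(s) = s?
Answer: -1/26 + √26 ≈ 5.0606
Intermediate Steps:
c(A) = √2*√A (c(A) = √(2*A) = √2*√A)
l(-18)/468 + c(13) = -18/468 + √2*√13 = -18*1/468 + √26 = -1/26 + √26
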